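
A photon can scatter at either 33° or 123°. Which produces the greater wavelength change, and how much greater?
123° produces the larger shift by a factor of 9.574

Calculate both shifts using Δλ = λ_C(1 - cos θ):

For θ₁ = 33°:
Δλ₁ = 2.4263 × (1 - cos(33°))
Δλ₁ = 2.4263 × 0.1613
Δλ₁ = 0.3914 pm

For θ₂ = 123°:
Δλ₂ = 2.4263 × (1 - cos(123°))
Δλ₂ = 2.4263 × 1.5446
Δλ₂ = 3.7478 pm

The 123° angle produces the larger shift.
Ratio: 3.7478/0.3914 = 9.574

(Intermediate values are shown rounded; full precision is carried through to the final answer.)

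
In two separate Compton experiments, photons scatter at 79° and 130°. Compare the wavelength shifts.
130° produces the larger shift by a factor of 2.030

Calculate both shifts using Δλ = λ_C(1 - cos θ):

For θ₁ = 79°:
Δλ₁ = 2.4263 × (1 - cos(79°))
Δλ₁ = 2.4263 × 0.8092
Δλ₁ = 1.9633 pm

For θ₂ = 130°:
Δλ₂ = 2.4263 × (1 - cos(130°))
Δλ₂ = 2.4263 × 1.6428
Δλ₂ = 3.9859 pm

The 130° angle produces the larger shift.
Ratio: 3.9859/1.9633 = 2.030

(Intermediate values are shown rounded; full precision is carried through to the final answer.)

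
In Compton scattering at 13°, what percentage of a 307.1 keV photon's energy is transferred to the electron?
0.0152 (or 1.52%)

Calculate initial and final photon energies:

Initial: E₀ = 307.1 keV → λ₀ = 4.0373 pm
Compton shift: Δλ = 0.0622 pm
Final wavelength: λ' = 4.0994 pm
Final energy: E' = 302.4415 keV

Fractional energy loss:
(E₀ - E')/E₀ = (307.1000 - 302.4415)/307.1000
= 4.6585/307.1000
= 0.0152
= 1.52%

(Intermediate values are shown rounded; full precision is carried through to the final answer.)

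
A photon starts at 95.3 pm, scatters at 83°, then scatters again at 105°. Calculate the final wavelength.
100.4849 pm

Apply Compton shift twice:

First scattering at θ₁ = 83°:
Δλ₁ = λ_C(1 - cos(83°))
Δλ₁ = 2.4263 × 0.8781
Δλ₁ = 2.1306 pm

After first scattering:
λ₁ = 95.3 + 2.1306 = 97.4306 pm

Second scattering at θ₂ = 105°:
Δλ₂ = λ_C(1 - cos(105°))
Δλ₂ = 2.4263 × 1.2588
Δλ₂ = 3.0543 pm

Final wavelength:
λ₂ = 97.4306 + 3.0543 = 100.4849 pm

Total shift: Δλ_total = 2.1306 + 3.0543 = 5.1849 pm

(Intermediate values are shown rounded; full precision is carried through to the final answer.)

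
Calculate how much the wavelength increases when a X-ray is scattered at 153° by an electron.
4.5882 pm

Using the Compton scattering formula:
Δλ = λ_C(1 - cos θ)

where λ_C = h/(m_e·c) ≈ 2.4263 pm is the Compton wavelength of an electron.

For θ = 153°:
cos(153°) = -0.8910
1 - cos(153°) = 1.8910

Δλ = 2.4263 × 1.8910
Δλ = 4.5882 pm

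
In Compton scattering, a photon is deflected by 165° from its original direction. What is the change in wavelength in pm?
4.7699 pm

Using the Compton scattering formula:
Δλ = λ_C(1 - cos θ)

where λ_C = h/(m_e·c) ≈ 2.4263 pm is the Compton wavelength of an electron.

For θ = 165°:
cos(165°) = -0.9659
1 - cos(165°) = 1.9659

Δλ = 2.4263 × 1.9659
Δλ = 4.7699 pm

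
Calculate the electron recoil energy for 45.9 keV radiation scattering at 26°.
0.4135 keV

By energy conservation: K_e = E_initial - E_final

First find the scattered photon energy:
Initial wavelength: λ = hc/E = 27.0118 pm
Compton shift: Δλ = λ_C(1 - cos(26°)) = 0.2456 pm
Final wavelength: λ' = 27.0118 + 0.2456 = 27.2574 pm
Final photon energy: E' = hc/λ' = 45.4865 keV

Electron kinetic energy:
K_e = E - E' = 45.9000 - 45.4865 = 0.4135 keV

(Intermediate values are shown rounded; full precision is carried through to the final answer.)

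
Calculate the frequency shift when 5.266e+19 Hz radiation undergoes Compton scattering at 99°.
1.739e+19 Hz (decrease)

Convert frequency to wavelength (c = 299792458 m/s):
λ₀ = c/f₀ = 299792458/5.266e+19 = 5.6929825e-12 m = 5.6930 pm

Calculate Compton shift:
Δλ = λ_C(1 - cos(99°)) = 2.8059 pm

Final wavelength:
λ' = λ₀ + Δλ = 5.6930 + 2.8059 = 8.4989 pm

Final frequency:
f' = c/λ' = 299792458/8.4988513e-12 = 3.5274468e+19 Hz

Frequency shift (decrease):
Δf = f₀ - f' = 5.266e+19 - 3.5274468e+19 = 1.739e+19 Hz

(Intermediate values are shown rounded; full precision is carried through to the final answer.)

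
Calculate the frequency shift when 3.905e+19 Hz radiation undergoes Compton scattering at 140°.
1.399e+19 Hz (decrease)

Convert frequency to wavelength (c = 299792458 m/s):
λ₀ = c/f₀ = 299792458/3.905e+19 = 7.6771436e-12 m = 7.6771 pm

Calculate Compton shift:
Δλ = λ_C(1 - cos(140°)) = 4.2850 pm

Final wavelength:
λ' = λ₀ + Δλ = 7.6771 + 4.2850 = 11.9621 pm

Final frequency:
f' = c/λ' = 299792458/1.1962115e-11 = 2.5061826e+19 Hz

Frequency shift (decrease):
Δf = f₀ - f' = 3.905e+19 - 2.5061826e+19 = 1.399e+19 Hz

(Intermediate values are shown rounded; full precision is carried through to the final answer.)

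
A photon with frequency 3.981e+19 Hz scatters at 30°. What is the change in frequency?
1.647e+18 Hz (decrease)

Convert frequency to wavelength (c = 299792458 m/s):
λ₀ = c/f₀ = 299792458/3.981e+19 = 7.5305817e-12 m = 7.5306 pm

Calculate Compton shift:
Δλ = λ_C(1 - cos(30°)) = 0.3251 pm

Final wavelength:
λ' = λ₀ + Δλ = 7.5306 + 0.3251 = 7.8556 pm

Final frequency:
f' = c/λ' = 299792458/7.8556456e-12 = 3.8162676e+19 Hz

Frequency shift (decrease):
Δf = f₀ - f' = 3.981e+19 - 3.8162676e+19 = 1.647e+18 Hz

(Intermediate values are shown rounded; full precision is carried through to the final answer.)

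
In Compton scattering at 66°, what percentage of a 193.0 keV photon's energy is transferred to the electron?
0.1831 (or 18.31%)

Calculate initial and final photon energies:

Initial: E₀ = 193.0 keV → λ₀ = 6.4241 pm
Compton shift: Δλ = 1.4394 pm
Final wavelength: λ' = 7.8635 pm
Final energy: E' = 157.6706 keV

Fractional energy loss:
(E₀ - E')/E₀ = (193.0000 - 157.6706)/193.0000
= 35.3294/193.0000
= 0.1831
= 18.31%

(Intermediate values are shown rounded; full precision is carried through to the final answer.)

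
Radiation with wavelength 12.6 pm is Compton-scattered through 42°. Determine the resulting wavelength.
13.2232 pm

Using the Compton scattering formula:
λ' = λ + Δλ = λ + λ_C(1 - cos θ)

Given:
- Initial wavelength λ = 12.6 pm
- Scattering angle θ = 42°
- Compton wavelength λ_C ≈ 2.4263 pm

Calculate the shift:
Δλ = 2.4263 × (1 - cos(42°))
Δλ = 2.4263 × 0.2569
Δλ = 0.6232 pm

Final wavelength:
λ' = 12.6 + 0.6232 = 13.2232 pm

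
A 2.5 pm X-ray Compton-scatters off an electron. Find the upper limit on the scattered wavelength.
7.3526 pm (at θ = 180°)

The Compton shift is Δλ = λ_C(1 − cos θ).

Since cos θ ranges from −1 to 1, the factor (1 − cos θ) ranges from 0 to 2; the maximum shift occurs at θ = 180° (backscattering):
Δλ_max = 2λ_C = 2 × 2.4263 pm = 4.8526 pm

Maximum scattered wavelength:
λ'_max = λ₀ + Δλ_max = 2.5 + 4.8526 = 7.3526 pm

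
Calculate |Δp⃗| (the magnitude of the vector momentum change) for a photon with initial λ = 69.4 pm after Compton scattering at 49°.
7.8723e-24 kg·m/s

Photon momentum magnitude is p = h/λ.

Initial momentum:
p₀ = h/λ = 6.6261e-34/6.9400e-11 = 9.5477e-24 kg·m/s

After scattering:
λ' = λ + Δλ = 69.4 + 0.8345 = 70.2345 pm
p' = h/λ' = 6.6261e-34/7.0235e-11 = 9.4342e-24 kg·m/s

Momentum is a vector; the scattered photon's direction makes angle θ = 49° with the incident direction. The magnitude of the vector change Δp⃗ = p⃗₀ − p⃗' is found from the law of cosines:
|Δp⃗|² = p₀² + p'² − 2p₀p'cos θ
|Δp⃗|² = (9.5477e-24)² + (9.4342e-24)² − 2·9.5477e-24·9.4342e-24·cos(49°)
|Δp⃗| = 7.8723e-24 kg·m/s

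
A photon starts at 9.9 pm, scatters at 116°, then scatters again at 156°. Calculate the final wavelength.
18.0328 pm

Apply Compton shift twice:

First scattering at θ₁ = 116°:
Δλ₁ = λ_C(1 - cos(116°))
Δλ₁ = 2.4263 × 1.4384
Δλ₁ = 3.4899 pm

After first scattering:
λ₁ = 9.9 + 3.4899 = 13.3899 pm

Second scattering at θ₂ = 156°:
Δλ₂ = λ_C(1 - cos(156°))
Δλ₂ = 2.4263 × 1.9135
Δλ₂ = 4.6429 pm

Final wavelength:
λ₂ = 13.3899 + 4.6429 = 18.0328 pm

Total shift: Δλ_total = 3.4899 + 4.6429 = 8.1328 pm

(Intermediate values are shown rounded; full precision is carried through to the final answer.)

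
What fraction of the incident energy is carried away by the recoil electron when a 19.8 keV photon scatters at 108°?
0.0483 (or 4.83%)

Calculate initial and final photon energies:

Initial: E₀ = 19.8 keV → λ₀ = 62.6183 pm
Compton shift: Δλ = 3.1761 pm
Final wavelength: λ' = 65.7944 pm
Final energy: E' = 18.8442 keV

Fractional energy loss:
(E₀ - E')/E₀ = (19.8000 - 18.8442)/19.8000
= 0.9558/19.8000
= 0.0483
= 4.83%

(Intermediate values are shown rounded; full precision is carried through to the final answer.)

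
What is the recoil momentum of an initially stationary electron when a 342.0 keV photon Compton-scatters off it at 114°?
2.3720e-22 kg·m/s

The electron is initially at rest, so by conservation of momentum:
p⃗_e = p⃗₀ − p⃗'  (incident photon momentum minus scattered photon momentum)

Photon momentum magnitudes (p = h/λ = E/c):
λ₀ = hc/E₀ = 3.6253 pm → p₀ = h/λ₀ = 1.8277e-22 kg·m/s
Δλ = λ_C(1 − cos 114°) = 3.4132 pm
λ' = 7.0384 pm → p' = h/λ' = 9.4141e-23 kg·m/s

The scattered photon makes angle θ = 114° with the incident direction, so by the law of cosines:
|p⃗_e|² = p₀² + p'² − 2p₀p'cos θ
|p⃗_e|² = (1.8277e-22)² + (9.4141e-23)² − 2·1.8277e-22·9.4141e-23·cos(114°)
|p⃗_e| = 2.3720e-22 kg·m/s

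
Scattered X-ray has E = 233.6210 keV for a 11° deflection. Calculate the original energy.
235.6000 keV

Convert final energy to wavelength (hc ≈ 1239.842 keV·pm):
λ' = hc/E' = 1239.842 / 233.6210 = 5.3071 pm

Calculate the Compton shift:
Δλ = λ_C(1 - cos(11°))
Δλ = 2.4263 × (1 - cos(11°))
Δλ = 0.0446 pm

Initial wavelength:
λ = λ' - Δλ = 5.3071 - 0.0446 = 5.2625 pm

Initial energy:
E = hc/λ = 1239.842 / 5.2625 = 235.6000 keV

(Intermediate values are shown rounded; full precision is carried through to the final answer.)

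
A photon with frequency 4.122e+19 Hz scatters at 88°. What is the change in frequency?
1.004e+19 Hz (decrease)

Convert frequency to wavelength (c = 299792458 m/s):
λ₀ = c/f₀ = 299792458/4.122e+19 = 7.2729854e-12 m = 7.2730 pm

Calculate Compton shift:
Δλ = λ_C(1 - cos(88°)) = 2.3416 pm

Final wavelength:
λ' = λ₀ + Δλ = 7.2730 + 2.3416 = 9.6146 pm

Final frequency:
f' = c/λ' = 299792458/9.6146186e-12 = 3.1180900e+19 Hz

Frequency shift (decrease):
Δf = f₀ - f' = 4.122e+19 - 3.1180900e+19 = 1.004e+19 Hz

(Intermediate values are shown rounded; full precision is carried through to the final answer.)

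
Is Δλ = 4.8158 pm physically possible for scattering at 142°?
No, inconsistent

Calculate the expected shift for θ = 142°:

Δλ_expected = λ_C(1 - cos(142°))
Δλ_expected = 2.4263 × (1 - cos(142°))
Δλ_expected = 2.4263 × 1.7880
Δλ_expected = 4.3383 pm

Given shift: 4.8158 pm
Expected shift: 4.3383 pm
Difference: 0.4775 pm

The values do not match. The given shift corresponds to θ ≈ 170.0°, not 142°.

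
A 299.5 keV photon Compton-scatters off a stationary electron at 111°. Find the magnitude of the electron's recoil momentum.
2.0925e-22 kg·m/s

The electron is initially at rest, so by conservation of momentum:
p⃗_e = p⃗₀ − p⃗'  (incident photon momentum minus scattered photon momentum)

Photon momentum magnitudes (p = h/λ = E/c):
λ₀ = hc/E₀ = 4.1397 pm → p₀ = h/λ₀ = 1.6006e-22 kg·m/s
Δλ = λ_C(1 − cos 111°) = 3.2958 pm
λ' = 7.4355 pm → p' = h/λ' = 8.9114e-23 kg·m/s

The scattered photon makes angle θ = 111° with the incident direction, so by the law of cosines:
|p⃗_e|² = p₀² + p'² − 2p₀p'cos θ
|p⃗_e|² = (1.6006e-22)² + (8.9114e-23)² − 2·1.6006e-22·8.9114e-23·cos(111°)
|p⃗_e| = 2.0925e-22 kg·m/s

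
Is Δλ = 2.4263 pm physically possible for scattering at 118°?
No, inconsistent

Calculate the expected shift for θ = 118°:

Δλ_expected = λ_C(1 - cos(118°))
Δλ_expected = 2.4263 × (1 - cos(118°))
Δλ_expected = 2.4263 × 1.4695
Δλ_expected = 3.5654 pm

Given shift: 2.4263 pm
Expected shift: 3.5654 pm
Difference: 1.1391 pm

The values do not match. The given shift corresponds to θ ≈ 90.0°, not 118°.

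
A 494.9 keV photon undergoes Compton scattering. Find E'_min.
168.5058 keV (at θ = 180°)

The scattered photon has minimum energy when its wavelength is maximum, i.e., when the Compton shift Δλ = λ_C(1 − cos θ) is maximum. This occurs at θ = 180° (backscattering), giving Δλ_max = 2λ_C = 4.8526 pm.

Initial wavelength: λ₀ = hc/E₀ = 2.5052 pm
Maximum final wavelength: λ'_max = λ₀ + 2λ_C = 2.5052 + 4.8526 = 7.3579 pm
Minimum final energy: E'_min = hc/λ'_max = 168.5058 keV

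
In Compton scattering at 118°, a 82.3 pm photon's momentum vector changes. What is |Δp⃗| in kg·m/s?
1.3517e-23 kg·m/s

Photon momentum magnitude is p = h/λ.

Initial momentum:
p₀ = h/λ = 6.6261e-34/8.2300e-11 = 8.0511e-24 kg·m/s

After scattering:
λ' = λ + Δλ = 82.3 + 3.5654 = 85.8654 pm
p' = h/λ' = 6.6261e-34/8.5865e-11 = 7.7168e-24 kg·m/s

Momentum is a vector; the scattered photon's direction makes angle θ = 118° with the incident direction. The magnitude of the vector change Δp⃗ = p⃗₀ − p⃗' is found from the law of cosines:
|Δp⃗|² = p₀² + p'² − 2p₀p'cos θ
|Δp⃗|² = (8.0511e-24)² + (7.7168e-24)² − 2·8.0511e-24·7.7168e-24·cos(118°)
|Δp⃗| = 1.3517e-23 kg·m/s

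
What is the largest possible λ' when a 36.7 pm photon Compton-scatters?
41.5526 pm (at θ = 180°)

The Compton shift is Δλ = λ_C(1 − cos θ).

Since cos θ ranges from −1 to 1, the factor (1 − cos θ) ranges from 0 to 2; the maximum shift occurs at θ = 180° (backscattering):
Δλ_max = 2λ_C = 2 × 2.4263 pm = 4.8526 pm

Maximum scattered wavelength:
λ'_max = λ₀ + Δλ_max = 36.7 + 4.8526 = 41.5526 pm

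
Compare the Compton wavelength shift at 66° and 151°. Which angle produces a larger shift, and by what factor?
151° produces the larger shift by a factor of 3.160

Calculate both shifts using Δλ = λ_C(1 - cos θ):

For θ₁ = 66°:
Δλ₁ = 2.4263 × (1 - cos(66°))
Δλ₁ = 2.4263 × 0.5933
Δλ₁ = 1.4394 pm

For θ₂ = 151°:
Δλ₂ = 2.4263 × (1 - cos(151°))
Δλ₂ = 2.4263 × 1.8746
Δλ₂ = 4.5484 pm

The 151° angle produces the larger shift.
Ratio: 4.5484/1.4394 = 3.160

(Intermediate values are shown rounded; full precision is carried through to the final answer.)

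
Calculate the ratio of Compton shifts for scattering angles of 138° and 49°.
138° produces the larger shift by a factor of 5.068

Calculate both shifts using Δλ = λ_C(1 - cos θ):

For θ₁ = 49°:
Δλ₁ = 2.4263 × (1 - cos(49°))
Δλ₁ = 2.4263 × 0.3439
Δλ₁ = 0.8345 pm

For θ₂ = 138°:
Δλ₂ = 2.4263 × (1 - cos(138°))
Δλ₂ = 2.4263 × 1.7431
Δλ₂ = 4.2294 pm

The 138° angle produces the larger shift.
Ratio: 4.2294/0.8345 = 5.068

(Intermediate values are shown rounded; full precision is carried through to the final answer.)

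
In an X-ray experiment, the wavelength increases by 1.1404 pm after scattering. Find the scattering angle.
58.00°

From the Compton formula Δλ = λ_C(1 - cos θ), we can solve for θ:

cos θ = 1 - Δλ/λ_C

Given:
- Δλ = 1.1404 pm
- λ_C = h/(m_e·c) ≈ 2.42631024 pm

cos θ = 1 - 1.1404/2.42631024
cos θ = 1 - 0.470014
cos θ = 0.529986

θ = arccos(0.529986)
θ = 58.00°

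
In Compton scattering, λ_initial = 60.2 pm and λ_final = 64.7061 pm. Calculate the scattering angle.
149.00°

First find the wavelength shift:
Δλ = λ' - λ = 64.7061 - 60.2 = 4.5061 pm

Using Δλ = λ_C(1 - cos θ), with λ_C = h/(m_e·c) ≈ 2.42631024 pm:
cos θ = 1 - Δλ/λ_C
cos θ = 1 - 4.5061/2.42631024
cos θ = -0.857182

θ = arccos(-0.857182)
θ = 149.00°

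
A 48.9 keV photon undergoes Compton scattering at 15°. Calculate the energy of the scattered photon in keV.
48.7411 keV

First convert energy to wavelength:
λ = hc/E, with hc ≈ 1239.842 keV·pm (i.e. 1239.842 eV·nm)

For E = 48.9 keV = 48900 eV:
λ = 1239.842 keV·pm / 48.9 keV
λ = 25.3546 pm

Calculate the Compton shift:
Δλ = λ_C(1 - cos(15°)) = 2.4263 × 0.0341
Δλ = 0.0827 pm

Final wavelength:
λ' = 25.3546 + 0.0827 = 25.4373 pm

Final energy:
E' = hc/λ' = 1239.842 / 25.4373 = 48.7411 keV

(Intermediate values are shown rounded; full precision is carried through to the final answer.)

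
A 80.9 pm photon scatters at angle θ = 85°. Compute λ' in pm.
83.1148 pm

Using the Compton scattering formula:
λ' = λ + Δλ = λ + λ_C(1 - cos θ)

Given:
- Initial wavelength λ = 80.9 pm
- Scattering angle θ = 85°
- Compton wavelength λ_C ≈ 2.4263 pm

Calculate the shift:
Δλ = 2.4263 × (1 - cos(85°))
Δλ = 2.4263 × 0.9128
Δλ = 2.2148 pm

Final wavelength:
λ' = 80.9 + 2.2148 = 83.1148 pm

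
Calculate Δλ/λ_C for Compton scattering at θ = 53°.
0.3982 λ_C

The Compton shift formula is:
Δλ = λ_C(1 - cos θ)

Dividing both sides by λ_C:
Δλ/λ_C = 1 - cos θ

For θ = 53°:
Δλ/λ_C = 1 - cos(53°)
Δλ/λ_C = 1 - 0.6018
Δλ/λ_C = 0.3982

This means the shift is 0.3982 × λ_C = 0.9661 pm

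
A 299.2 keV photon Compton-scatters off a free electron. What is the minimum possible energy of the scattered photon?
137.8142 keV (at θ = 180°)

The scattered photon has minimum energy when its wavelength is maximum, i.e., when the Compton shift Δλ = λ_C(1 − cos θ) is maximum. This occurs at θ = 180° (backscattering), giving Δλ_max = 2λ_C = 4.8526 pm.

Initial wavelength: λ₀ = hc/E₀ = 4.1439 pm
Maximum final wavelength: λ'_max = λ₀ + 2λ_C = 4.1439 + 4.8526 = 8.9965 pm
Minimum final energy: E'_min = hc/λ'_max = 137.8142 keV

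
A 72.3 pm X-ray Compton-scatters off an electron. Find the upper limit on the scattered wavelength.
77.1526 pm (at θ = 180°)

The Compton shift is Δλ = λ_C(1 − cos θ).

Since cos θ ranges from −1 to 1, the factor (1 − cos θ) ranges from 0 to 2; the maximum shift occurs at θ = 180° (backscattering):
Δλ_max = 2λ_C = 2 × 2.4263 pm = 4.8526 pm

Maximum scattered wavelength:
λ'_max = λ₀ + Δλ_max = 72.3 + 4.8526 = 77.1526 pm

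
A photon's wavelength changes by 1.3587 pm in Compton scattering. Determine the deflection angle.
63.90°

From the Compton formula Δλ = λ_C(1 - cos θ), we can solve for θ:

cos θ = 1 - Δλ/λ_C

Given:
- Δλ = 1.3587 pm
- λ_C = h/(m_e·c) ≈ 2.42631024 pm

cos θ = 1 - 1.3587/2.42631024
cos θ = 1 - 0.559986
cos θ = 0.440014

θ = arccos(0.440014)
θ = 63.90°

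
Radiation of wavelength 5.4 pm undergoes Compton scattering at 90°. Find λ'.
7.8263 pm

Using the Compton formula: λ' = λ + λ_C(1 − cos θ)

For θ = 90°, cos θ = 0 (exact) = 0.0000, so:
1 − cos 90° = 1 − (0) = 1.0000

Δλ = λ_C × 1.0000 = 2.4263 × 1.0000 = 2.4263 pm

λ' = 5.4 + 2.4263 = 7.8263 pm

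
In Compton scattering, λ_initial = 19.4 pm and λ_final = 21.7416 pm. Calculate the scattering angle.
88.00°

First find the wavelength shift:
Δλ = λ' - λ = 21.7416 - 19.4 = 2.3416 pm

Using Δλ = λ_C(1 - cos θ), with λ_C = h/(m_e·c) ≈ 2.42631024 pm:
cos θ = 1 - Δλ/λ_C
cos θ = 1 - 2.3416/2.42631024
cos θ = 0.034913

θ = arccos(0.034913)
θ = 88.00°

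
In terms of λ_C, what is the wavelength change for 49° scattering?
0.3439 λ_C

The Compton shift formula is:
Δλ = λ_C(1 - cos θ)

Dividing both sides by λ_C:
Δλ/λ_C = 1 - cos θ

For θ = 49°:
Δλ/λ_C = 1 - cos(49°)
Δλ/λ_C = 1 - 0.6561
Δλ/λ_C = 0.3439

This means the shift is 0.3439 × λ_C = 0.8345 pm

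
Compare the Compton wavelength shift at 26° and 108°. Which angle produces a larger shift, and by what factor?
108° produces the larger shift by a factor of 12.934

Calculate both shifts using Δλ = λ_C(1 - cos θ):

For θ₁ = 26°:
Δλ₁ = 2.4263 × (1 - cos(26°))
Δλ₁ = 2.4263 × 0.1012
Δλ₁ = 0.2456 pm

For θ₂ = 108°:
Δλ₂ = 2.4263 × (1 - cos(108°))
Δλ₂ = 2.4263 × 1.3090
Δλ₂ = 3.1761 pm

The 108° angle produces the larger shift.
Ratio: 3.1761/0.2456 = 12.934

(Intermediate values are shown rounded; full precision is carried through to the final answer.)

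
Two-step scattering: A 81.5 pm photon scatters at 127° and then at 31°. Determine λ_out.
85.7331 pm

Apply Compton shift twice:

First scattering at θ₁ = 127°:
Δλ₁ = λ_C(1 - cos(127°))
Δλ₁ = 2.4263 × 1.6018
Δλ₁ = 3.8865 pm

After first scattering:
λ₁ = 81.5 + 3.8865 = 85.3865 pm

Second scattering at θ₂ = 31°:
Δλ₂ = λ_C(1 - cos(31°))
Δλ₂ = 2.4263 × 0.1428
Δλ₂ = 0.3466 pm

Final wavelength:
λ₂ = 85.3865 + 0.3466 = 85.7331 pm

Total shift: Δλ_total = 3.8865 + 0.3466 = 4.2331 pm

(Intermediate values are shown rounded; full precision is carried through to the final answer.)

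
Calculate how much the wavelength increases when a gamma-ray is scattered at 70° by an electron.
1.5965 pm

Using the Compton scattering formula:
Δλ = λ_C(1 - cos θ)

where λ_C = h/(m_e·c) ≈ 2.4263 pm is the Compton wavelength of an electron.

For θ = 70°:
cos(70°) = 0.3420
1 - cos(70°) = 0.6580

Δλ = 2.4263 × 0.6580
Δλ = 1.5965 pm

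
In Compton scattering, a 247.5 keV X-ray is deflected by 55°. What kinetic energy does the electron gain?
42.3673 keV

By energy conservation: K_e = E_initial - E_final

First find the scattered photon energy:
Initial wavelength: λ = hc/E = 5.0095 pm
Compton shift: Δλ = λ_C(1 - cos(55°)) = 1.0346 pm
Final wavelength: λ' = 5.0095 + 1.0346 = 6.0441 pm
Final photon energy: E' = hc/λ' = 205.1327 keV

Electron kinetic energy:
K_e = E - E' = 247.5000 - 205.1327 = 42.3673 keV

(Intermediate values are shown rounded; full precision is carried through to the final answer.)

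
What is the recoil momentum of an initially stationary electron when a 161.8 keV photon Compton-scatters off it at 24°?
3.5549e-23 kg·m/s

The electron is initially at rest, so by conservation of momentum:
p⃗_e = p⃗₀ − p⃗'  (incident photon momentum minus scattered photon momentum)

Photon momentum magnitudes (p = h/λ = E/c):
λ₀ = hc/E₀ = 7.6628 pm → p₀ = h/λ₀ = 8.6471e-23 kg·m/s
Δλ = λ_C(1 − cos 24°) = 0.2098 pm
λ' = 7.8726 pm → p' = h/λ' = 8.4167e-23 kg·m/s

The scattered photon makes angle θ = 24° with the incident direction, so by the law of cosines:
|p⃗_e|² = p₀² + p'² − 2p₀p'cos θ
|p⃗_e|² = (8.6471e-23)² + (8.4167e-23)² − 2·8.6471e-23·8.4167e-23·cos(24°)
|p⃗_e| = 3.5549e-23 kg·m/s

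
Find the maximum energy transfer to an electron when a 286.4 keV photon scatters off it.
151.3656 keV

Maximum energy transfer occurs at θ = 180° (backscattering).

Initial photon: E₀ = 286.4 keV → λ₀ = 4.3291 pm

Maximum Compton shift (at 180°):
Δλ_max = 2λ_C = 2 × 2.4263 = 4.8526 pm

Final wavelength:
λ' = 4.3291 + 4.8526 = 9.1817 pm

Minimum photon energy (maximum energy to electron):
E'_min = hc/λ' = 135.0344 keV

Maximum electron kinetic energy:
K_max = E₀ - E'_min = 286.4000 - 135.0344 = 151.3656 keV

(Intermediate values are shown rounded; full precision is carried through to the final answer.)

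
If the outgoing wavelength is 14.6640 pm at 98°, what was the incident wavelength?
11.9000 pm

From λ' = λ + Δλ, we have λ = λ' - Δλ

First calculate the Compton shift:
Δλ = λ_C(1 - cos θ)
Δλ = 2.4263 × (1 - cos(98°))
Δλ = 2.4263 × 1.1392
Δλ = 2.7640 pm

Initial wavelength:
λ = λ' - Δλ
λ = 14.6640 - 2.7640
λ = 11.9000 pm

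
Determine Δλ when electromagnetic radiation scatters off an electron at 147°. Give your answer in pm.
4.4612 pm

Using the Compton scattering formula:
Δλ = λ_C(1 - cos θ)

where λ_C = h/(m_e·c) ≈ 2.4263 pm is the Compton wavelength of an electron.

For θ = 147°:
cos(147°) = -0.8387
1 - cos(147°) = 1.8387

Δλ = 2.4263 × 1.8387
Δλ = 4.4612 pm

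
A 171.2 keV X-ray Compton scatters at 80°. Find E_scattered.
134.0797 keV

First convert energy to wavelength:
λ = hc/E, with hc ≈ 1239.842 keV·pm (i.e. 1239.842 eV·nm)

For E = 171.2 keV = 171200 eV:
λ = 1239.842 keV·pm / 171.2 keV
λ = 7.2421 pm

Calculate the Compton shift:
Δλ = λ_C(1 - cos(80°)) = 2.4263 × 0.8264
Δλ = 2.0050 pm

Final wavelength:
λ' = 7.2421 + 2.0050 = 9.2471 pm

Final energy:
E' = hc/λ' = 1239.842 / 9.2471 = 134.0797 keV

(Intermediate values are shown rounded; full precision is carried through to the final answer.)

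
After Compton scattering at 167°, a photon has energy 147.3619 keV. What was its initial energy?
342.1999 keV

Convert final energy to wavelength (hc ≈ 1239.842 keV·pm):
λ' = hc/E' = 1239.842 / 147.3619 = 8.4136 pm

Calculate the Compton shift:
Δλ = λ_C(1 - cos(167°))
Δλ = 2.4263 × (1 - cos(167°))
Δλ = 4.7904 pm

Initial wavelength:
λ = λ' - Δλ = 8.4136 - 4.7904 = 3.6232 pm

Initial energy:
E = hc/λ = 1239.842 / 3.6232 = 342.1999 keV

(Intermediate values are shown rounded; full precision is carried through to the final answer.)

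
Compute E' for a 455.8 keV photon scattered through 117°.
198.4390 keV

First convert energy to wavelength:
λ = hc/E, with hc ≈ 1239.842 keV·pm (i.e. 1239.842 eV·nm)

For E = 455.8 keV = 455800 eV:
λ = 1239.842 keV·pm / 455.8 keV
λ = 2.7201 pm

Calculate the Compton shift:
Δλ = λ_C(1 - cos(117°)) = 2.4263 × 1.4540
Δλ = 3.5278 pm

Final wavelength:
λ' = 2.7201 + 3.5278 = 6.2480 pm

Final energy:
E' = hc/λ' = 1239.842 / 6.2480 = 198.4390 keV

(Intermediate values are shown rounded; full precision is carried through to the final answer.)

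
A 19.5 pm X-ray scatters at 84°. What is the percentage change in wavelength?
11.1420%

Calculate the Compton shift:
Δλ = λ_C(1 - cos(84°))
Δλ = 2.4263 × (1 - cos(84°))
Δλ = 2.4263 × 0.8955
Δλ = 2.1727 pm

Percentage change:
(Δλ/λ₀) × 100 = (2.1727/19.5) × 100
= 11.1420%

(Intermediate values are shown rounded; full precision is carried through to the final answer.)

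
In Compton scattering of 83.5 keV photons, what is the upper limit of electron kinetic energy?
20.5671 keV

Maximum energy transfer occurs at θ = 180° (backscattering).

Initial photon: E₀ = 83.5 keV → λ₀ = 14.8484 pm

Maximum Compton shift (at 180°):
Δλ_max = 2λ_C = 2 × 2.4263 = 4.8526 pm

Final wavelength:
λ' = 14.8484 + 4.8526 = 19.7010 pm

Minimum photon energy (maximum energy to electron):
E'_min = hc/λ' = 62.9329 keV

Maximum electron kinetic energy:
K_max = E₀ - E'_min = 83.5000 - 62.9329 = 20.5671 keV

(Intermediate values are shown rounded; full precision is carried through to the final answer.)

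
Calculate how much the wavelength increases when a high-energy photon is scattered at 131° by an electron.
4.0181 pm

Using the Compton scattering formula:
Δλ = λ_C(1 - cos θ)

where λ_C = h/(m_e·c) ≈ 2.4263 pm is the Compton wavelength of an electron.

For θ = 131°:
cos(131°) = -0.6561
1 - cos(131°) = 1.6561

Δλ = 2.4263 × 1.6561
Δλ = 4.0181 pm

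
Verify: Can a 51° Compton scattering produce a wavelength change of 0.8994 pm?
Yes, consistent

Calculate the expected shift for θ = 51°:

Δλ_expected = λ_C(1 - cos(51°))
Δλ_expected = 2.4263 × (1 - cos(51°))
Δλ_expected = 2.4263 × 0.3707
Δλ_expected = 0.8994 pm

Given shift: 0.8994 pm
Expected shift: 0.8994 pm
Difference: 0.0000 pm

The values match. This is consistent with Compton scattering at the stated angle.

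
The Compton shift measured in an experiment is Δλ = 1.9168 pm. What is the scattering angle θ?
77.88°

From the Compton formula Δλ = λ_C(1 - cos θ), we can solve for θ:

cos θ = 1 - Δλ/λ_C

Given:
- Δλ = 1.9168 pm
- λ_C = h/(m_e·c) ≈ 2.42631024 pm

cos θ = 1 - 1.9168/2.42631024
cos θ = 1 - 0.790006
cos θ = 0.209994

θ = arccos(0.209994)
θ = 77.88°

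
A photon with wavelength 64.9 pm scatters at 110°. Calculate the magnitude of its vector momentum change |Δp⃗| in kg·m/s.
1.6329e-23 kg·m/s

Photon momentum magnitude is p = h/λ.

Initial momentum:
p₀ = h/λ = 6.6261e-34/6.4900e-11 = 1.0210e-23 kg·m/s

After scattering:
λ' = λ + Δλ = 64.9 + 3.2562 = 68.1562 pm
p' = h/λ' = 6.6261e-34/6.8156e-11 = 9.7219e-24 kg·m/s

Momentum is a vector; the scattered photon's direction makes angle θ = 110° with the incident direction. The magnitude of the vector change Δp⃗ = p⃗₀ − p⃗' is found from the law of cosines:
|Δp⃗|² = p₀² + p'² − 2p₀p'cos θ
|Δp⃗|² = (1.0210e-23)² + (9.7219e-24)² − 2·1.0210e-23·9.7219e-24·cos(110°)
|Δp⃗| = 1.6329e-23 kg·m/s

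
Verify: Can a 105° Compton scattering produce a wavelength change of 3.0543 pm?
Yes, consistent

Calculate the expected shift for θ = 105°:

Δλ_expected = λ_C(1 - cos(105°))
Δλ_expected = 2.4263 × (1 - cos(105°))
Δλ_expected = 2.4263 × 1.2588
Δλ_expected = 3.0543 pm

Given shift: 3.0543 pm
Expected shift: 3.0543 pm
Difference: 0.0000 pm

The values match. This is consistent with Compton scattering at the stated angle.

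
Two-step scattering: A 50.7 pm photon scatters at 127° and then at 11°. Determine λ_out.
54.6311 pm

Apply Compton shift twice:

First scattering at θ₁ = 127°:
Δλ₁ = λ_C(1 - cos(127°))
Δλ₁ = 2.4263 × 1.6018
Δλ₁ = 3.8865 pm

After first scattering:
λ₁ = 50.7 + 3.8865 = 54.5865 pm

Second scattering at θ₂ = 11°:
Δλ₂ = λ_C(1 - cos(11°))
Δλ₂ = 2.4263 × 0.0184
Δλ₂ = 0.0446 pm

Final wavelength:
λ₂ = 54.5865 + 0.0446 = 54.6311 pm

Total shift: Δλ_total = 3.8865 + 0.0446 = 3.9311 pm

(Intermediate values are shown rounded; full precision is carried through to the final answer.)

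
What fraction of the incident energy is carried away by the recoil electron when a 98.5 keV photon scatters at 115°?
0.2152 (or 21.52%)

Calculate initial and final photon energies:

Initial: E₀ = 98.5 keV → λ₀ = 12.5872 pm
Compton shift: Δλ = 3.4517 pm
Final wavelength: λ' = 16.0389 pm
Final energy: E' = 77.3020 keV

Fractional energy loss:
(E₀ - E')/E₀ = (98.5000 - 77.3020)/98.5000
= 21.1980/98.5000
= 0.2152
= 21.52%

(Intermediate values are shown rounded; full precision is carried through to the final answer.)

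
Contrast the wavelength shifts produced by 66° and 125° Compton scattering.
125° produces the larger shift by a factor of 2.652

Calculate both shifts using Δλ = λ_C(1 - cos θ):

For θ₁ = 66°:
Δλ₁ = 2.4263 × (1 - cos(66°))
Δλ₁ = 2.4263 × 0.5933
Δλ₁ = 1.4394 pm

For θ₂ = 125°:
Δλ₂ = 2.4263 × (1 - cos(125°))
Δλ₂ = 2.4263 × 1.5736
Δλ₂ = 3.8180 pm

The 125° angle produces the larger shift.
Ratio: 3.8180/1.4394 = 2.652

(Intermediate values are shown rounded; full precision is carried through to the final answer.)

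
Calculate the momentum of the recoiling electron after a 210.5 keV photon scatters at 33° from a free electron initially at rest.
6.2275e-23 kg·m/s

The electron is initially at rest, so by conservation of momentum:
p⃗_e = p⃗₀ − p⃗'  (incident photon momentum minus scattered photon momentum)

Photon momentum magnitudes (p = h/λ = E/c):
λ₀ = hc/E₀ = 5.8900 pm → p₀ = h/λ₀ = 1.1250e-22 kg·m/s
Δλ = λ_C(1 − cos 33°) = 0.3914 pm
λ' = 6.2814 pm → p' = h/λ' = 1.0549e-22 kg·m/s

The scattered photon makes angle θ = 33° with the incident direction, so by the law of cosines:
|p⃗_e|² = p₀² + p'² − 2p₀p'cos θ
|p⃗_e|² = (1.1250e-22)² + (1.0549e-22)² − 2·1.1250e-22·1.0549e-22·cos(33°)
|p⃗_e| = 6.2275e-23 kg·m/s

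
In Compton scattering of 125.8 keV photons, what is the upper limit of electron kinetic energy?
41.5045 keV

Maximum energy transfer occurs at θ = 180° (backscattering).

Initial photon: E₀ = 125.8 keV → λ₀ = 9.8557 pm

Maximum Compton shift (at 180°):
Δλ_max = 2λ_C = 2 × 2.4263 = 4.8526 pm

Final wavelength:
λ' = 9.8557 + 4.8526 = 14.7083 pm

Minimum photon energy (maximum energy to electron):
E'_min = hc/λ' = 84.2955 keV

Maximum electron kinetic energy:
K_max = E₀ - E'_min = 125.8000 - 84.2955 = 41.5045 keV

(Intermediate values are shown rounded; full precision is carried through to the final answer.)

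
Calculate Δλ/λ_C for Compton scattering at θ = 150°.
1.8660 λ_C

The Compton shift formula is:
Δλ = λ_C(1 - cos θ)

Dividing both sides by λ_C:
Δλ/λ_C = 1 - cos θ

For θ = 150°:
Δλ/λ_C = 1 - cos(150°)
Δλ/λ_C = 1 - -0.8660
Δλ/λ_C = 1.8660

This means the shift is 1.8660 × λ_C = 4.5276 pm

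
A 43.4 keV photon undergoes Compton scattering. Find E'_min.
37.0983 keV (at θ = 180°)

The scattered photon has minimum energy when its wavelength is maximum, i.e., when the Compton shift Δλ = λ_C(1 − cos θ) is maximum. This occurs at θ = 180° (backscattering), giving Δλ_max = 2λ_C = 4.8526 pm.

Initial wavelength: λ₀ = hc/E₀ = 28.5678 pm
Maximum final wavelength: λ'_max = λ₀ + 2λ_C = 28.5678 + 4.8526 = 33.4204 pm
Minimum final energy: E'_min = hc/λ'_max = 37.0983 keV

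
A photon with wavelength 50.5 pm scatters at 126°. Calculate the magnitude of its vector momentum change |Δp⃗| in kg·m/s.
2.2557e-23 kg·m/s

Photon momentum magnitude is p = h/λ.

Initial momentum:
p₀ = h/λ = 6.6261e-34/5.0500e-11 = 1.3121e-23 kg·m/s

After scattering:
λ' = λ + Δλ = 50.5 + 3.8525 = 54.3525 pm
p' = h/λ' = 6.6261e-34/5.4352e-11 = 1.2191e-23 kg·m/s

Momentum is a vector; the scattered photon's direction makes angle θ = 126° with the incident direction. The magnitude of the vector change Δp⃗ = p⃗₀ − p⃗' is found from the law of cosines:
|Δp⃗|² = p₀² + p'² − 2p₀p'cos θ
|Δp⃗|² = (1.3121e-23)² + (1.2191e-23)² − 2·1.3121e-23·1.2191e-23·cos(126°)
|Δp⃗| = 2.2557e-23 kg·m/s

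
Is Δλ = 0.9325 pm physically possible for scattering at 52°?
Yes, consistent

Calculate the expected shift for θ = 52°:

Δλ_expected = λ_C(1 - cos(52°))
Δλ_expected = 2.4263 × (1 - cos(52°))
Δλ_expected = 2.4263 × 0.3843
Δλ_expected = 0.9325 pm

Given shift: 0.9325 pm
Expected shift: 0.9325 pm
Difference: 0.0000 pm

The values match. This is consistent with Compton scattering at the stated angle.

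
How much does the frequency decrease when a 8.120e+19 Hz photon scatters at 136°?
4.308e+19 Hz (decrease)

Convert frequency to wavelength (c = 299792458 m/s):
λ₀ = c/f₀ = 299792458/8.120e+19 = 3.6920253e-12 m = 3.6920 pm

Calculate Compton shift:
Δλ = λ_C(1 - cos(136°)) = 4.1717 pm

Final wavelength:
λ' = λ₀ + Δλ = 3.6920 + 4.1717 = 7.8637 pm

Final frequency:
f' = c/λ' = 299792458/7.8636771e-12 = 3.8123699e+19 Hz

Frequency shift (decrease):
Δf = f₀ - f' = 8.120e+19 - 3.8123699e+19 = 4.308e+19 Hz

(Intermediate values are shown rounded; full precision is carried through to the final answer.)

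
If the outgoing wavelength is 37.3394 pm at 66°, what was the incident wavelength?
35.9000 pm

From λ' = λ + Δλ, we have λ = λ' - Δλ

First calculate the Compton shift:
Δλ = λ_C(1 - cos θ)
Δλ = 2.4263 × (1 - cos(66°))
Δλ = 2.4263 × 0.5933
Δλ = 1.4394 pm

Initial wavelength:
λ = λ' - Δλ
λ = 37.3394 - 1.4394
λ = 35.9000 pm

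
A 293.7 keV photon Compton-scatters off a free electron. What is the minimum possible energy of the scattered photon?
136.6356 keV (at θ = 180°)

The scattered photon has minimum energy when its wavelength is maximum, i.e., when the Compton shift Δλ = λ_C(1 − cos θ) is maximum. This occurs at θ = 180° (backscattering), giving Δλ_max = 2λ_C = 4.8526 pm.

Initial wavelength: λ₀ = hc/E₀ = 4.2215 pm
Maximum final wavelength: λ'_max = λ₀ + 2λ_C = 4.2215 + 4.8526 = 9.0741 pm
Minimum final energy: E'_min = hc/λ'_max = 136.6356 keV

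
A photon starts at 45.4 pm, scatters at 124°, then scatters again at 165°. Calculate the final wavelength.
53.9530 pm

Apply Compton shift twice:

First scattering at θ₁ = 124°:
Δλ₁ = λ_C(1 - cos(124°))
Δλ₁ = 2.4263 × 1.5592
Δλ₁ = 3.7831 pm

After first scattering:
λ₁ = 45.4 + 3.7831 = 49.1831 pm

Second scattering at θ₂ = 165°:
Δλ₂ = λ_C(1 - cos(165°))
Δλ₂ = 2.4263 × 1.9659
Δλ₂ = 4.7699 pm

Final wavelength:
λ₂ = 49.1831 + 4.7699 = 53.9530 pm

Total shift: Δλ_total = 3.7831 + 4.7699 = 8.5530 pm

(Intermediate values are shown rounded; full precision is carried through to the final answer.)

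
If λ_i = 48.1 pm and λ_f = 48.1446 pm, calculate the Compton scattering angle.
11.00°

First find the wavelength shift:
Δλ = λ' - λ = 48.1446 - 48.1 = 0.0446 pm

Using Δλ = λ_C(1 - cos θ), with λ_C = h/(m_e·c) ≈ 2.42631024 pm:
cos θ = 1 - Δλ/λ_C
cos θ = 1 - 0.0446/2.42631024
cos θ = 0.981618

θ = arccos(0.981618)
θ = 11.00°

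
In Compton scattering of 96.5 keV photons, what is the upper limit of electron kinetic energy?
26.4553 keV

Maximum energy transfer occurs at θ = 180° (backscattering).

Initial photon: E₀ = 96.5 keV → λ₀ = 12.8481 pm

Maximum Compton shift (at 180°):
Δλ_max = 2λ_C = 2 × 2.4263 = 4.8526 pm

Final wavelength:
λ' = 12.8481 + 4.8526 = 17.7007 pm

Minimum photon energy (maximum energy to electron):
E'_min = hc/λ' = 70.0447 keV

Maximum electron kinetic energy:
K_max = E₀ - E'_min = 96.5000 - 70.0447 = 26.4553 keV

(Intermediate values are shown rounded; full precision is carried through to the final answer.)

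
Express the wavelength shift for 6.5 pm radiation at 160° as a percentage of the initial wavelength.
72.4046%

Calculate the Compton shift:
Δλ = λ_C(1 - cos(160°))
Δλ = 2.4263 × (1 - cos(160°))
Δλ = 2.4263 × 1.9397
Δλ = 4.7063 pm

Percentage change:
(Δλ/λ₀) × 100 = (4.7063/6.5) × 100
= 72.4046%

(Intermediate values are shown rounded; full precision is carried through to the final answer.)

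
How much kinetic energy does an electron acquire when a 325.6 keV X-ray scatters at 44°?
49.3944 keV

By energy conservation: K_e = E_initial - E_final

First find the scattered photon energy:
Initial wavelength: λ = hc/E = 3.8079 pm
Compton shift: Δλ = λ_C(1 - cos(44°)) = 0.6810 pm
Final wavelength: λ' = 3.8079 + 0.6810 = 4.4888 pm
Final photon energy: E' = hc/λ' = 276.2056 keV

Electron kinetic energy:
K_e = E - E' = 325.6000 - 276.2056 = 49.3944 keV

(Intermediate values are shown rounded; full precision is carried through to the final answer.)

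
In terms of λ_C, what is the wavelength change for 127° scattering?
1.6018 λ_C

The Compton shift formula is:
Δλ = λ_C(1 - cos θ)

Dividing both sides by λ_C:
Δλ/λ_C = 1 - cos θ

For θ = 127°:
Δλ/λ_C = 1 - cos(127°)
Δλ/λ_C = 1 - -0.6018
Δλ/λ_C = 1.6018

This means the shift is 1.6018 × λ_C = 3.8865 pm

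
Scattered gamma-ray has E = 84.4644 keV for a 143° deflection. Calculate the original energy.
120.2000 keV

Convert final energy to wavelength (hc ≈ 1239.842 keV·pm):
λ' = hc/E' = 1239.842 / 84.4644 = 14.6789 pm

Calculate the Compton shift:
Δλ = λ_C(1 - cos(143°))
Δλ = 2.4263 × (1 - cos(143°))
Δλ = 4.3640 pm

Initial wavelength:
λ = λ' - Δλ = 14.6789 - 4.3640 = 10.3148 pm

Initial energy:
E = hc/λ = 1239.842 / 10.3148 = 120.2000 keV

(Intermediate values are shown rounded; full precision is carried through to the final answer.)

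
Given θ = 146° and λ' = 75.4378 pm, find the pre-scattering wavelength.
71.0000 pm

From λ' = λ + Δλ, we have λ = λ' - Δλ

First calculate the Compton shift:
Δλ = λ_C(1 - cos θ)
Δλ = 2.4263 × (1 - cos(146°))
Δλ = 2.4263 × 1.8290
Δλ = 4.4378 pm

Initial wavelength:
λ = λ' - Δλ
λ = 75.4378 - 4.4378
λ = 71.0000 pm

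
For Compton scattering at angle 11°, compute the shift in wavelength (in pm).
0.0446 pm

Using the Compton scattering formula:
Δλ = λ_C(1 - cos θ)

where λ_C = h/(m_e·c) ≈ 2.4263 pm is the Compton wavelength of an electron.

For θ = 11°:
cos(11°) = 0.9816
1 - cos(11°) = 0.0184

Δλ = 2.4263 × 0.0184
Δλ = 0.0446 pm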